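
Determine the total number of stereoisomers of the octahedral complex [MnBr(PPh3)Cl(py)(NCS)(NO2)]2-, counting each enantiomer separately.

An octahedron has six vertices in three trans pairs; every non-trans pair is cis.
Systematic enumeration (placing each ligand type in turn and discarding arrangements equivalent by rotation or reflection) gives 15 geometric isomers.
Of these, 15 lack any improper symmetry element and so occur as enantiomeric pairs, giving 15 + 15 = 30 stereoisomers in total.

30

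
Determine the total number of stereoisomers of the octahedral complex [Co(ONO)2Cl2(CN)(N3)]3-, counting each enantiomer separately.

The six octahedral sites form three mutually perpendicular trans pairs.
Working through the distinct placements yields 6 geometric isomers: ONO trans, Cl cis; ONO cis, Cl cis (3 arrangements, 2 chiral); ONO trans, Cl trans; ONO cis, Cl trans.
Of these, 2 lack any improper symmetry element and so occur as enantiomeric pairs, giving 6 + 2 = 8 stereoisomers in total.

8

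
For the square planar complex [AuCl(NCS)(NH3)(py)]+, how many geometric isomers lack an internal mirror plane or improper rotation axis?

A square has two trans pairs of vertices; adjacent vertices are cis.
The distinct arrangements are (3 in all): (Cl/NH3 trans, NCS/py trans); (Cl/py trans, NCS/NH3 trans); (Cl/NCS trans, NH3/py trans).
Each arrangement has an internal mirror plane or centre of symmetry, so none is chiral.

0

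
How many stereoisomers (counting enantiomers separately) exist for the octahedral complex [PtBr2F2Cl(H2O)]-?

An octahedron has six vertices in three trans pairs; every non-trans pair is cis.
Systematic placement gives 6 geometric isomers: Br trans, F cis; Br trans, F trans; Br cis, F cis (3 arrangements, 2 chiral); Br cis, F trans.
Of these, 2 lack any improper symmetry element and so occur as enantiomeric pairs, giving 6 + 2 = 8 stereoisomers in total.

8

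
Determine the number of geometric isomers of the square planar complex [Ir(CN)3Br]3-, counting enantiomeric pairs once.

A square has two trans pairs of vertices; adjacent vertices are cis.
Only one geometric arrangement is possible.

1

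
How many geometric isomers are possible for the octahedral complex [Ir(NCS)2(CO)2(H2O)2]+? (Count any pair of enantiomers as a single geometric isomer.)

5

In an octahedral complex each vertex has one trans partner and four cis neighbours.
The distinct arrangements are (5 in all): NCS trans, CO trans, H2O trans; NCS cis, CO trans, H2O cis; NCS trans, CO cis, H2O cis; NCS cis, CO cis, H2O cis (chiral); NCS cis, CO cis, H2O trans.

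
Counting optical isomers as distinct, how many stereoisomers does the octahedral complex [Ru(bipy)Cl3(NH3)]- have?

An octahedron has six vertices in three trans pairs; every non-trans pair is cis.
Each bipy is bidentate and must span two cis positions.
The distinct arrangements are (2 in all): Cl mer; Cl fac.
Each arrangement has an internal mirror plane or centre of symmetry, so none is chiral.

2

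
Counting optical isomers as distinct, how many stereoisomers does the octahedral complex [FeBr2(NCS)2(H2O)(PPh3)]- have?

In an octahedral complex each vertex has one trans partner and four cis neighbours.
The distinct arrangements are (6 in all): Br trans, NCS cis; Br trans, NCS trans; Br cis, NCS cis (3 arrangements, 2 chiral); Br cis, NCS trans.
Of these, 2 lack any improper symmetry element and so occur as enantiomeric pairs, giving 6 + 2 = 8 stereoisomers in total.

8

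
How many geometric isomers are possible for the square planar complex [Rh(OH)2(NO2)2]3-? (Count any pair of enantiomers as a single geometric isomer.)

In a square planar complex each vertex has one trans partner and two cis neighbours.
Working through the distinct placements yields 2 geometric isomers: OH cis; OH trans.

2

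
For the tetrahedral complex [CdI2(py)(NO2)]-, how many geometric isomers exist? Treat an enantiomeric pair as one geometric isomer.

In a tetrahedral complex all four positions are equivalent and every pair of ligands is adjacent — there is no cis/trans distinction.
Only one geometric arrangement is possible.

1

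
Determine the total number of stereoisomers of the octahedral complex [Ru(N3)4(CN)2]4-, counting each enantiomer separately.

2

Systematic placement gives 2 geometric isomers: CN trans; CN cis.
Each arrangement has an internal mirror plane or centre of symmetry, so none is chiral.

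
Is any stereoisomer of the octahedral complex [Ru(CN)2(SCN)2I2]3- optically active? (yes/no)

yes

The six octahedral sites form three mutually perpendicular trans pairs.
There are 5 geometric isomers: CN trans, SCN trans, I trans; CN trans, SCN cis, I cis; CN cis, SCN trans, I cis; CN cis, SCN cis, I cis (chiral); CN cis, SCN cis, I trans.
One of these lacks any improper symmetry element and so occurs as an enantiomeric pair, giving 5 + 1 = 6 stereoisomers in total.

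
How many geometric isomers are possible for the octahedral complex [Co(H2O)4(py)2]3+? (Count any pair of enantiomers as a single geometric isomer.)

2

The six octahedral sites form three mutually perpendicular trans pairs.
Working through the distinct placements yields 2 geometric isomers: py trans; py cis.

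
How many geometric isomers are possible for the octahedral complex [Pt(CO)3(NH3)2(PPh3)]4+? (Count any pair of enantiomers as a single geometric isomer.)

The six octahedral sites form three mutually perpendicular trans pairs.
There are 3 geometric isomers: CO mer, NH3 cis; CO mer, NH3 trans; CO fac, NH3 cis.

3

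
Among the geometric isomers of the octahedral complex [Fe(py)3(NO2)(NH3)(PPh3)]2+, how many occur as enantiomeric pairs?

In an octahedral complex each vertex has one trans partner and four cis neighbours.
There are 4 geometric isomers: py mer (3 arrangements); py fac (chiral).
One of these lacks any improper symmetry element and so occurs as an enantiomeric pair, giving 4 + 1 = 5 stereoisomers in total.

1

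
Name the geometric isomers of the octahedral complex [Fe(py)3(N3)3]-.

An octahedron has six vertices in three trans pairs; every non-trans pair is cis.
There are 2 geometric isomers: py mer; py fac.

fac and mer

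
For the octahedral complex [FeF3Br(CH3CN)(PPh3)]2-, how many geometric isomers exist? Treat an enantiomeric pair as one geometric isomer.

The six octahedral sites form three mutually perpendicular trans pairs.
Systematic placement gives 4 geometric isomers: F mer (3 arrangements); F fac (chiral).

4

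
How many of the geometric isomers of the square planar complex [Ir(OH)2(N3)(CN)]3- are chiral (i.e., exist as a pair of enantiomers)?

The distinct arrangements are (2 in all): OH cis; OH trans.
Each arrangement has an internal mirror plane or centre of symmetry, so none is chiral.

0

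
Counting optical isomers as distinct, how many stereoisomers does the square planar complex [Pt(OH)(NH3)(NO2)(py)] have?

The distinct arrangements are (3 in all): (NH3/OH trans, NO2/py trans); (NH3/py trans, NO2/OH trans); (NH3/NO2 trans, OH/py trans).
Each arrangement has an internal mirror plane or centre of symmetry, so none is chiral.

3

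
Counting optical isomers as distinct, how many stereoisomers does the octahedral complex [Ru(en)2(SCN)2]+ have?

3

Each en is bidentate and must span two cis positions.
Working through the distinct placements yields 2 geometric isomers: SCN trans; SCN cis (chiral).
One of these lacks any improper symmetry element and so occurs as an enantiomeric pair, giving 2 + 1 = 3 stereoisomers in total.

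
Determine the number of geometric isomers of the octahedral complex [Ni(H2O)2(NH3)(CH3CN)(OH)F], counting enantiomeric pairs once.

An octahedron has six vertices in three trans pairs; every non-trans pair is cis.
Placing the ligands in turn and identifying arrangements related by rotation or reflection leaves 9 distinct geometric isomers.

9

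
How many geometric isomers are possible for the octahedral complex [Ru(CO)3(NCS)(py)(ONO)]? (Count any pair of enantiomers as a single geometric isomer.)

4

The distinct arrangements are (4 in all): CO mer (3 arrangements); CO fac (chiral).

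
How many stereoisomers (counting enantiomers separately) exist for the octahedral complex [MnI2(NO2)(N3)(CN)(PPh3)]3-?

15

In an octahedral complex each vertex has one trans partner and four cis neighbours.
Exhaustive case analysis gives 9 geometric isomers.
Of these, 6 lack any improper symmetry element and so occur as enantiomeric pairs, giving 9 + 6 = 15 stereoisomers in total.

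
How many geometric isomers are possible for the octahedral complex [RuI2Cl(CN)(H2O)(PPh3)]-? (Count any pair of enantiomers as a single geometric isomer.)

9

In an octahedral complex each vertex has one trans partner and four cis neighbours.
Placing the ligands in turn and identifying arrangements related by rotation or reflection leaves 9 distinct geometric isomers.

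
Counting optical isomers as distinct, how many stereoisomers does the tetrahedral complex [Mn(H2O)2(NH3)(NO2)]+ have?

All four vertices of a tetrahedron are equivalent and mutually adjacent, so cis/trans isomerism cannot arise.
Only one geometric arrangement is possible.

1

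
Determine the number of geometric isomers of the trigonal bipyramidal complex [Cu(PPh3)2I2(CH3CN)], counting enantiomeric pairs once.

5

A trigonal bipyramid has two axial and three equatorial sites, which are chemically inequivalent.
Placing the ligands in turn and identifying arrangements related by rotation or reflection leaves 5 distinct geometric isomers.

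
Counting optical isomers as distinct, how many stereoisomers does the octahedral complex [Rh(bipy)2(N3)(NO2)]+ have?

The six octahedral sites form three mutually perpendicular trans pairs.
Each bipy is bidentate and must span two cis positions.
There are 2 geometric isomers: N3 and NO2 mutually trans; N3 and NO2 mutually cis (chiral).
One of these lacks any improper symmetry element and so occurs as an enantiomeric pair, giving 2 + 1 = 3 stereoisomers in total.

3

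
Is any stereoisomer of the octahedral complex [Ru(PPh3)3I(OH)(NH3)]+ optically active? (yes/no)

In an octahedral complex each vertex has one trans partner and four cis neighbours.
Systematic placement gives 4 geometric isomers: PPh3 mer (3 arrangements); PPh3 fac (chiral).
One of these lacks any improper symmetry element and so occurs as an enantiomeric pair, giving 4 + 1 = 5 stereoisomers in total.

yes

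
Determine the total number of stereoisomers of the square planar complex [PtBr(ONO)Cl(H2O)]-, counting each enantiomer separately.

The distinct arrangements are (3 in all): (Br/H2O trans, Cl/ONO trans); (Br/ONO trans, Cl/H2O trans); (Br/Cl trans, H2O/ONO trans).
Each arrangement has an internal mirror plane or centre of symmetry, so none is chiral.

3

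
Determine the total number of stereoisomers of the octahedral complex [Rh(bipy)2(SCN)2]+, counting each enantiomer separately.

3

An octahedron has six vertices in three trans pairs; every non-trans pair is cis.
Each bipy is bidentate and must span two cis positions.
Working through the distinct placements yields 2 geometric isomers: SCN trans; SCN cis (chiral).
One of these lacks any improper symmetry element and so occurs as an enantiomeric pair, giving 2 + 1 = 3 stereoisomers in total.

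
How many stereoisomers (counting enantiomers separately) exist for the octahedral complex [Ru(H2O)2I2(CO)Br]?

8

The six octahedral sites form three mutually perpendicular trans pairs.
Working through the distinct placements yields 6 geometric isomers: H2O trans, I trans; H2O cis, I cis (3 arrangements, 2 chiral); H2O cis, I trans; H2O trans, I cis.
Of these, 2 lack any improper symmetry element and so occur as enantiomeric pairs, giving 6 + 2 = 8 stereoisomers in total.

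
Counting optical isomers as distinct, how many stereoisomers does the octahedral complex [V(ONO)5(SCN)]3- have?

The six octahedral sites form three mutually perpendicular trans pairs.
Only one geometric arrangement is possible.

1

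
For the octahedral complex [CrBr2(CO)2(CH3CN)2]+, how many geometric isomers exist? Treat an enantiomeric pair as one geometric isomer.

5

In an octahedral complex each vertex has one trans partner and four cis neighbours.
Working through the distinct placements yields 5 geometric isomers: Br trans, CO trans, CH3CN trans; Br trans, CO cis, CH3CN cis; Br cis, CO trans, CH3CN cis; Br cis, CO cis, CH3CN cis (chiral); Br cis, CO cis, CH3CN trans.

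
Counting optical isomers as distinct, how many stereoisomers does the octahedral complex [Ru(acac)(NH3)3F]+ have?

In an octahedral complex each vertex has one trans partner and four cis neighbours.
Each acac is bidentate and must span two cis positions.
Working through the distinct placements yields 2 geometric isomers: NH3 fac; NH3 mer.
Each arrangement has an internal mirror plane or centre of symmetry, so none is chiral.

2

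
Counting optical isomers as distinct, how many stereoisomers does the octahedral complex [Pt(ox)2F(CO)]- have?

3

An octahedron has six vertices in three trans pairs; every non-trans pair is cis.
Each ox is bidentate and must span two cis positions.
Working through the distinct placements yields 2 geometric isomers: F and CO mutually trans; F and CO mutually cis (chiral).
One of these lacks any improper symmetry element and so occurs as an enantiomeric pair, giving 2 + 1 = 3 stereoisomers in total.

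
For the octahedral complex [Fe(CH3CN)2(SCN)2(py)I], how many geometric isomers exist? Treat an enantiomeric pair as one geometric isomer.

6

The six octahedral sites form three mutually perpendicular trans pairs.
There are 6 geometric isomers: CH3CN trans, SCN cis; CH3CN trans, SCN trans; CH3CN cis, SCN cis (3 arrangements, 2 chiral); CH3CN cis, SCN trans.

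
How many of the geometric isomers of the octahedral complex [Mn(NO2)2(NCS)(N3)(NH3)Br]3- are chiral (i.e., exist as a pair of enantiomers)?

6

An octahedron has six vertices in three trans pairs; every non-trans pair is cis.
Placing the ligands in turn and identifying arrangements related by rotation or reflection leaves 9 distinct geometric isomers.
Of these, 6 lack any improper symmetry element and so occur as enantiomeric pairs, giving 9 + 6 = 15 stereoisomers in total.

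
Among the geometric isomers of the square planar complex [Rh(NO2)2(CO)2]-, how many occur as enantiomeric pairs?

0

In a square planar complex each vertex has one trans partner and two cis neighbours.
There are 2 geometric isomers: NO2 cis; NO2 trans.
Each arrangement has an internal mirror plane or centre of symmetry, so none is chiral.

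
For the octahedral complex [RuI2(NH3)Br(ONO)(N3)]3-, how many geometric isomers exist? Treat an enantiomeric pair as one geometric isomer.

An octahedron has six vertices in three trans pairs; every non-trans pair is cis.
Systematic enumeration (placing each ligand type in turn and discarding arrangements equivalent by rotation or reflection) gives 9 geometric isomers.

9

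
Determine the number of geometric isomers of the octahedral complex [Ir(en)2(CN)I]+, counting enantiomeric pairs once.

Each en is bidentate and must span two cis positions.
The distinct arrangements are (2 in all): CN and I mutually trans; CN and I mutually cis (chiral).

2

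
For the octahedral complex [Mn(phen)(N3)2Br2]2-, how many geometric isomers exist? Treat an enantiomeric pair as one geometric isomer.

An octahedron has six vertices in three trans pairs; every non-trans pair is cis.
Each phen is bidentate and must span two cis positions.
Systematic placement gives 3 geometric isomers: N3 cis, Br trans; N3 cis, Br cis (chiral); N3 trans, Br cis.

3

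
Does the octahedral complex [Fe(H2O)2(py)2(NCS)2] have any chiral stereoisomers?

yes

An octahedron has six vertices in three trans pairs; every non-trans pair is cis.
There are 5 geometric isomers: H2O trans, py trans, NCS trans; H2O trans, py cis, NCS cis; H2O cis, py trans, NCS cis; H2O cis, py cis, NCS cis (chiral); H2O cis, py cis, NCS trans.
One of these lacks any improper symmetry element and so occurs as an enantiomeric pair, giving 5 + 1 = 6 stereoisomers in total.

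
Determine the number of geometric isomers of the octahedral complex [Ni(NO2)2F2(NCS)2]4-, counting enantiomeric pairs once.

5

An octahedron has six vertices in three trans pairs; every non-trans pair is cis.
The distinct arrangements are (5 in all): NO2 trans, F trans, NCS trans; NO2 cis, F trans, NCS cis; NO2 trans, F cis, NCS cis; NO2 cis, F cis, NCS cis (chiral); NO2 cis, F cis, NCS trans.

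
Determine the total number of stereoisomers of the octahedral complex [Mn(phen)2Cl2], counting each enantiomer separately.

The six octahedral sites form three mutually perpendicular trans pairs.
Each phen is bidentate and must span two cis positions.
Working through the distinct placements yields 2 geometric isomers: Cl trans; Cl cis (chiral).
One of these lacks any improper symmetry element and so occurs as an enantiomeric pair, giving 2 + 1 = 3 stereoisomers in total.

3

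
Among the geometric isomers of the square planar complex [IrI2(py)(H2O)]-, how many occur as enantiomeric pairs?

A square has two trans pairs of vertices; adjacent vertices are cis.
Working through the distinct placements yields 2 geometric isomers: I cis; I trans.
Each arrangement has an internal mirror plane or centre of symmetry, so none is chiral.

0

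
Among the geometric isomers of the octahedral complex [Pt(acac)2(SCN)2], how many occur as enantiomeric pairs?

1

The six octahedral sites form three mutually perpendicular trans pairs.
Each acac is bidentate and must span two cis positions.
Working through the distinct placements yields 2 geometric isomers: SCN trans; SCN cis (chiral).
One of these lacks any improper symmetry element and so occurs as an enantiomeric pair, giving 2 + 1 = 3 stereoisomers in total.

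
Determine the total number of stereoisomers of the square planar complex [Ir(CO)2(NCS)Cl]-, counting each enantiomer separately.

2

A square has two trans pairs of vertices; adjacent vertices are cis.
There are 2 geometric isomers: CO cis; CO trans.
Each arrangement has an internal mirror plane or centre of symmetry, so none is chiral.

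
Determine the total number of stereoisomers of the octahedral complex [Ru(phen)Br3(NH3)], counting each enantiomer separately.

2

Each phen is bidentate and must span two cis positions.
The distinct arrangements are (2 in all): Br mer; Br fac.
Each arrangement has an internal mirror plane or centre of symmetry, so none is chiral.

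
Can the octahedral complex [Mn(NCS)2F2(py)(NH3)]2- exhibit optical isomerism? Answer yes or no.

yes

The six octahedral sites form three mutually perpendicular trans pairs.
There are 6 geometric isomers: NCS trans, F trans; NCS cis, F trans; NCS cis, F cis (3 arrangements, 2 chiral); NCS trans, F cis.
Of these, 2 lack any improper symmetry element and so occur as enantiomeric pairs, giving 6 + 2 = 8 stereoisomers in total.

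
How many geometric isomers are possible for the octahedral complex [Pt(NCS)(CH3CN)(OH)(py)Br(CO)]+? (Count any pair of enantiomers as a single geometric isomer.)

15

The six octahedral sites form three mutually perpendicular trans pairs.
Systematic enumeration (placing each ligand type in turn and discarding arrangements equivalent by rotation or reflection) gives 15 geometric isomers.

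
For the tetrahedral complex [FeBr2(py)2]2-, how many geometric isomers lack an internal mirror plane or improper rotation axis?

0

All four vertices of a tetrahedron are equivalent and mutually adjacent, so cis/trans isomerism cannot arise.
Only one geometric arrangement is possible.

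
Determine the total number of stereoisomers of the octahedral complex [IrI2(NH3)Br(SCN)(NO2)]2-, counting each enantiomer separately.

15

The six octahedral sites form three mutually perpendicular trans pairs.
Exhaustive case analysis gives 9 geometric isomers.
Of these, 6 lack any improper symmetry element and so occur as enantiomeric pairs, giving 9 + 6 = 15 stereoisomers in total.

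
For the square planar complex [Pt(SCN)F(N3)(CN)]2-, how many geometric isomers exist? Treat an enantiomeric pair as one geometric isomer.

The distinct arrangements are (3 in all): (CN/N3 trans, F/SCN trans); (CN/SCN trans, F/N3 trans); (CN/F trans, N3/SCN trans).

3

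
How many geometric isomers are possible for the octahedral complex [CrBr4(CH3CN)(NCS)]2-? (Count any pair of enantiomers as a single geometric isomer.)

2

The distinct arrangements are (2 in all): CH3CN and NCS mutually trans; CH3CN and NCS mutually cis.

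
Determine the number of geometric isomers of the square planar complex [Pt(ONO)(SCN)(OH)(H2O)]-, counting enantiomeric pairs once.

3

In a square planar complex each vertex has one trans partner and two cis neighbours.
There are 3 geometric isomers: (H2O/ONO trans, OH/SCN trans); (H2O/SCN trans, OH/ONO trans); (H2O/OH trans, ONO/SCN trans).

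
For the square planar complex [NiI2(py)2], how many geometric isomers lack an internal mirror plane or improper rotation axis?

The distinct arrangements are (2 in all): I cis; I trans.
Each arrangement has an internal mirror plane or centre of symmetry, so none is chiral.

0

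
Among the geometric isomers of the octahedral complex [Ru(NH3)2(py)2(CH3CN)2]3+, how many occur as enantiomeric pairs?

Working through the distinct placements yields 5 geometric isomers: NH3 trans, py trans, CH3CN trans; NH3 cis, py cis, CH3CN trans; NH3 cis, py trans, CH3CN cis; NH3 cis, py cis, CH3CN cis (chiral); NH3 trans, py cis, CH3CN cis.
One of these lacks any improper symmetry element and so occurs as an enantiomeric pair, giving 5 + 1 = 6 stereoisomers in total.

1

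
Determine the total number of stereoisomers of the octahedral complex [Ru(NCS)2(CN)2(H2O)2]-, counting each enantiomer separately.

6

Working through the distinct placements yields 5 geometric isomers: NCS trans, CN trans, H2O trans; NCS cis, CN trans, H2O cis; NCS trans, CN cis, H2O cis; NCS cis, CN cis, H2O cis (chiral); NCS cis, CN cis, H2O trans.
One of these lacks any improper symmetry element and so occurs as an enantiomeric pair, giving 5 + 1 = 6 stereoisomers in total.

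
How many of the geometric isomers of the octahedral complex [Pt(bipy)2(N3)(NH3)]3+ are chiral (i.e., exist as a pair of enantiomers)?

1

Each bipy is bidentate and must span two cis positions.
The distinct arrangements are (2 in all): N3 and NH3 mutually trans; N3 and NH3 mutually cis (chiral).
One of these lacks any improper symmetry element and so occurs as an enantiomeric pair, giving 2 + 1 = 3 stereoisomers in total.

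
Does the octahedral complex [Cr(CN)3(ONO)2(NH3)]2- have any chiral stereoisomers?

An octahedron has six vertices in three trans pairs; every non-trans pair is cis.
The distinct arrangements are (3 in all): CN mer, ONO trans; CN mer, ONO cis; CN fac, ONO cis.
Each arrangement has an internal mirror plane or centre of symmetry, so none is chiral.

no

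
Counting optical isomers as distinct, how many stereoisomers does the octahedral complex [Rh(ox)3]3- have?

2

In an octahedral complex each vertex has one trans partner and four cis neighbours.
Each ox is bidentate and must span two cis positions.
Only one geometric arrangement is possible; it has no improper symmetry element, so it exists as a pair of enantiomers (2 stereoisomers).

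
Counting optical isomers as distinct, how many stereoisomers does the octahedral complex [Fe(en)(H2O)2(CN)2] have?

4

An octahedron has six vertices in three trans pairs; every non-trans pair is cis.
Each en is bidentate and must span two cis positions.
The distinct arrangements are (3 in all): H2O cis, CN trans; H2O cis, CN cis (chiral); H2O trans, CN cis.
One of these lacks any improper symmetry element and so occurs as an enantiomeric pair, giving 3 + 1 = 4 stereoisomers in total.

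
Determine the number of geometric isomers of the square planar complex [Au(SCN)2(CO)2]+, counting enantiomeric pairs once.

The distinct arrangements are (2 in all): SCN cis; SCN trans.

2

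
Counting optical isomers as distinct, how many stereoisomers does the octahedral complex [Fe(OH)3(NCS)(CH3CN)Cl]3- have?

5

Systematic placement gives 4 geometric isomers: OH mer (3 arrangements); OH fac (chiral).
One of these lacks any improper symmetry element and so occurs as an enantiomeric pair, giving 4 + 1 = 5 stereoisomers in total.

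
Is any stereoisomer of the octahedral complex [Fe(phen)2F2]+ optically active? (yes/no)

An octahedron has six vertices in three trans pairs; every non-trans pair is cis.
Each phen is bidentate and must span two cis positions.
Systematic placement gives 2 geometric isomers: F trans; F cis (chiral).
One of these lacks any improper symmetry element and so occurs as an enantiomeric pair, giving 2 + 1 = 3 stereoisomers in total.

yes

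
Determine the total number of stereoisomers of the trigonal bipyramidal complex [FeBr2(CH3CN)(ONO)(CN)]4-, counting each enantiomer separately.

In a trigonal bipyramid the two axial positions differ from the three equatorial ones.
Systematic enumeration (placing each ligand type in turn and discarding arrangements equivalent by rotation or reflection) gives 7 geometric isomers.
Of these, 3 lack any improper symmetry element and so occur as enantiomeric pairs, giving 7 + 3 = 10 stereoisomers in total.

10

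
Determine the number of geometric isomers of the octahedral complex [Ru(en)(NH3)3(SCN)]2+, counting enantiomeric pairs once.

An octahedron has six vertices in three trans pairs; every non-trans pair is cis.
Each en is bidentate and must span two cis positions.
Systematic placement gives 2 geometric isomers: NH3 mer; NH3 fac.

2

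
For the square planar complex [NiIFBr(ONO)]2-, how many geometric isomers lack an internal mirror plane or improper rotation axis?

There are 3 geometric isomers: (Br/I trans, F/ONO trans); (Br/ONO trans, F/I trans); (Br/F trans, I/ONO trans).
Each arrangement has an internal mirror plane or centre of symmetry, so none is chiral.

0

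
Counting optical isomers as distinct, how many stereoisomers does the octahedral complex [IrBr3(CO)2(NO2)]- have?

In an octahedral complex each vertex has one trans partner and four cis neighbours.
Systematic placement gives 3 geometric isomers: Br mer, CO cis; Br mer, CO trans; Br fac, CO cis.
Each arrangement has an internal mirror plane or centre of symmetry, so none is chiral.

3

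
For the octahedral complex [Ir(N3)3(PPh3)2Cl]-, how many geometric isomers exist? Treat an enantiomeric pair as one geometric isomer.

In an octahedral complex each vertex has one trans partner and four cis neighbours.
The distinct arrangements are (3 in all): N3 mer, PPh3 trans; N3 fac, PPh3 cis; N3 mer, PPh3 cis.

3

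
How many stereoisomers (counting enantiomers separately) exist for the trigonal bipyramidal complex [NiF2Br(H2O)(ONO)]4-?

10

In a trigonal bipyramid the two axial positions differ from the three equatorial ones.
Placing the ligands in turn and identifying arrangements related by rotation or reflection leaves 7 distinct geometric isomers.
Of these, 3 lack any improper symmetry element and so occur as enantiomeric pairs, giving 7 + 3 = 10 stereoisomers in total.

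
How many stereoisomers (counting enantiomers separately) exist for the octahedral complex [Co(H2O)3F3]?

2

The six octahedral sites form three mutually perpendicular trans pairs.
There are 2 geometric isomers: H2O mer; H2O fac.
Each arrangement has an internal mirror plane or centre of symmetry, so none is chiral.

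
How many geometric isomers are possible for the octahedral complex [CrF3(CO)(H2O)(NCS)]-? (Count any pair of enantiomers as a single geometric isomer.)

There are 4 geometric isomers: F mer (3 arrangements); F fac (chiral).

4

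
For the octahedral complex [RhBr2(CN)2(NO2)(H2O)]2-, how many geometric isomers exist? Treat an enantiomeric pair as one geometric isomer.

The six octahedral sites form three mutually perpendicular trans pairs.
There are 6 geometric isomers: Br trans, CN trans; Br trans, CN cis; Br cis, CN cis (3 arrangements, 2 chiral); Br cis, CN trans.

6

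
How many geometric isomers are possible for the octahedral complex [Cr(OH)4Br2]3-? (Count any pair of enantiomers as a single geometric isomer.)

The six octahedral sites form three mutually perpendicular trans pairs.
The distinct arrangements are (2 in all): Br trans; Br cis.

2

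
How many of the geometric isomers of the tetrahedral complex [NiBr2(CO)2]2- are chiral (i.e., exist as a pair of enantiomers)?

Only one geometric arrangement is possible.

0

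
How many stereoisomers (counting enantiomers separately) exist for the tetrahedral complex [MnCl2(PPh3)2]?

All four vertices of a tetrahedron are equivalent and mutually adjacent, so cis/trans isomerism cannot arise.
Only one geometric arrangement is possible.

1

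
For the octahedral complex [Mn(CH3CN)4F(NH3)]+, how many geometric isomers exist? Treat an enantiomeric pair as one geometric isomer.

Systematic placement gives 2 geometric isomers: F and NH3 mutually trans; F and NH3 mutually cis.

2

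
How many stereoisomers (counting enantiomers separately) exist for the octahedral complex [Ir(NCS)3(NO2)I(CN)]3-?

5

The six octahedral sites form three mutually perpendicular trans pairs.
Working through the distinct placements yields 4 geometric isomers: NCS mer (3 arrangements); NCS fac (chiral).
One of these lacks any improper symmetry element and so occurs as an enantiomeric pair, giving 4 + 1 = 5 stereoisomers in total.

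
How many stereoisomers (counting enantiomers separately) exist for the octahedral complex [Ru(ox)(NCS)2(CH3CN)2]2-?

4

Each ox is bidentate and must span two cis positions.
Working through the distinct placements yields 3 geometric isomers: NCS cis, CH3CN trans; NCS cis, CH3CN cis (chiral); NCS trans, CH3CN cis.
One of these lacks any improper symmetry element and so occurs as an enantiomeric pair, giving 3 + 1 = 4 stereoisomers in total.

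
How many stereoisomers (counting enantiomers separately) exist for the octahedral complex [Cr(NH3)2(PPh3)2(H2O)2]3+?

6

An octahedron has six vertices in three trans pairs; every non-trans pair is cis.
Working through the distinct placements yields 5 geometric isomers: NH3 trans, PPh3 trans, H2O trans; NH3 cis, PPh3 cis, H2O trans; NH3 cis, PPh3 trans, H2O cis; NH3 cis, PPh3 cis, H2O cis (chiral); NH3 trans, PPh3 cis, H2O cis.
One of these lacks any improper symmetry element and so occurs as an enantiomeric pair, giving 5 + 1 = 6 stereoisomers in total.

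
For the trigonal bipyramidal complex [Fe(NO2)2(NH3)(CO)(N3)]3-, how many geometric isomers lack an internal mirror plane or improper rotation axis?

In a trigonal bipyramid the two axial positions differ from the three equatorial ones.
Placing the ligands in turn and identifying arrangements related by rotation or reflection leaves 7 distinct geometric isomers.
Of these, 3 lack any improper symmetry element and so occur as enantiomeric pairs, giving 7 + 3 = 10 stereoisomers in total.

3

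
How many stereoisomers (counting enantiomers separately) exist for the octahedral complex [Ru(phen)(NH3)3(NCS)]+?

An octahedron has six vertices in three trans pairs; every non-trans pair is cis.
Each phen is bidentate and must span two cis positions.
The distinct arrangements are (2 in all): NH3 fac; NH3 mer.
Each arrangement has an internal mirror plane or centre of symmetry, so none is chiral.

2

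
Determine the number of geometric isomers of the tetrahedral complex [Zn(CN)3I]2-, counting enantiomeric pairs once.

In a tetrahedral complex all four positions are equivalent and every pair of ligands is adjacent — there is no cis/trans distinction.
Only one geometric arrangement is possible.

1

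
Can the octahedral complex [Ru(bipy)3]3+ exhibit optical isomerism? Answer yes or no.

yes

In an octahedral complex each vertex has one trans partner and four cis neighbours.
Each bipy is bidentate and must span two cis positions.
Only one geometric arrangement is possible; it has no improper symmetry element, so it exists as a pair of enantiomers (2 stereoisomers).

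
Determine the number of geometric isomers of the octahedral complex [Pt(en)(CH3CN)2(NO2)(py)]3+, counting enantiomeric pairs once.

The six octahedral sites form three mutually perpendicular trans pairs.
Each en is bidentate and must span two cis positions.
Working through the distinct placements yields 4 geometric isomers: CH3CN trans; CH3CN cis (3 arrangements, 2 chiral).

4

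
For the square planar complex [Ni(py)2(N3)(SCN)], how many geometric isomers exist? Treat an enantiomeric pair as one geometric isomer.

In a square planar complex each vertex has one trans partner and two cis neighbours.
Systematic placement gives 2 geometric isomers: py cis; py trans.

2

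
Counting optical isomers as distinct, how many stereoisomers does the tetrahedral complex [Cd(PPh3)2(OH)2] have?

All four vertices of a tetrahedron are equivalent and mutually adjacent, so cis/trans isomerism cannot arise.
Only one geometric arrangement is possible.

1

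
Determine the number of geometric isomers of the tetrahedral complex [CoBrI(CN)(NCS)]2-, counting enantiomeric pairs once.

1

All four vertices of a tetrahedron are equivalent and mutually adjacent, so cis/trans isomerism cannot arise.
Only one geometric arrangement is possible; it has no improper symmetry element, so it exists as a pair of enantiomers (2 stereoisomers).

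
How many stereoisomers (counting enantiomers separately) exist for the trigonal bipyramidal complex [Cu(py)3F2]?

3

In a trigonal bipyramid the two axial positions differ from the three equatorial ones.
Systematic placement gives 3 geometric isomers: F both axial; F one axial, one equatorial; F both equatorial.
Each arrangement has an internal mirror plane or centre of symmetry, so none is chiral.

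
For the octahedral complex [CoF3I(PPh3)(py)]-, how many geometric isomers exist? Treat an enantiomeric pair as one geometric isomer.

4

The six octahedral sites form three mutually perpendicular trans pairs.
There are 4 geometric isomers: F mer (3 arrangements); F fac (chiral).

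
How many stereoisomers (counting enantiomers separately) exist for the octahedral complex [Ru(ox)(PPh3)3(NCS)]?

The six octahedral sites form three mutually perpendicular trans pairs.
Each ox is bidentate and must span two cis positions.
Systematic placement gives 2 geometric isomers: PPh3 fac; PPh3 mer.
Each arrangement has an internal mirror plane or centre of symmetry, so none is chiral.

2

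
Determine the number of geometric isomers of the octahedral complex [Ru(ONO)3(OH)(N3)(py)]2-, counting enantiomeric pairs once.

4

The six octahedral sites form three mutually perpendicular trans pairs.
Working through the distinct placements yields 4 geometric isomers: ONO mer (3 arrangements); ONO fac (chiral).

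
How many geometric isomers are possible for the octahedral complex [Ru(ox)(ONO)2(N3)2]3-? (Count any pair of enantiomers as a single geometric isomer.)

In an octahedral complex each vertex has one trans partner and four cis neighbours.
Each ox is bidentate and must span two cis positions.
Working through the distinct placements yields 3 geometric isomers: ONO cis, N3 trans; ONO cis, N3 cis (chiral); ONO trans, N3 cis.

3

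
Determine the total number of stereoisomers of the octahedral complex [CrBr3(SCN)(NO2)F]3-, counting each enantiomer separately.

An octahedron has six vertices in three trans pairs; every non-trans pair is cis.
There are 4 geometric isomers: Br mer (3 arrangements); Br fac (chiral).
One of these lacks any improper symmetry element and so occurs as an enantiomeric pair, giving 4 + 1 = 5 stereoisomers in total.

5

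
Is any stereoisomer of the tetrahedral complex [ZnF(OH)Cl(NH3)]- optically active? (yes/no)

In a tetrahedral complex all four positions are equivalent and every pair of ligands is adjacent — there is no cis/trans distinction.
Only one geometric arrangement is possible; it has no improper symmetry element, so it exists as a pair of enantiomers (2 stereoisomers).

yes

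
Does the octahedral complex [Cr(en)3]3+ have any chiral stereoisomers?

yes

An octahedron has six vertices in three trans pairs; every non-trans pair is cis.
Each en is bidentate and must span two cis positions.
Only one geometric arrangement is possible; it has no improper symmetry element, so it exists as a pair of enantiomers (2 stereoisomers).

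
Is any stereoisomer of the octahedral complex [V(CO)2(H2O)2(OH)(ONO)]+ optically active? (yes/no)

yes

In an octahedral complex each vertex has one trans partner and four cis neighbours.
Systematic placement gives 6 geometric isomers: CO trans, H2O trans; CO trans, H2O cis; CO cis, H2O cis (3 arrangements, 2 chiral); CO cis, H2O trans.
Of these, 2 lack any improper symmetry element and so occur as enantiomeric pairs, giving 6 + 2 = 8 stereoisomers in total.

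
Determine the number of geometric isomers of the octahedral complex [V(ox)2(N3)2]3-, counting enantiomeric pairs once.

The six octahedral sites form three mutually perpendicular trans pairs.
Each ox is bidentate and must span two cis positions.
Systematic placement gives 2 geometric isomers: N3 trans; N3 cis (chiral).

2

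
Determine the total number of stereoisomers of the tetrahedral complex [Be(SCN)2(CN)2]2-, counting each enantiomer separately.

1

In a tetrahedral complex all four positions are equivalent and every pair of ligands is adjacent — there is no cis/trans distinction.
Only one geometric arrangement is possible.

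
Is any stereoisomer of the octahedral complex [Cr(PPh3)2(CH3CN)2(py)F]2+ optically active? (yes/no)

yes

In an octahedral complex each vertex has one trans partner and four cis neighbours.
Working through the distinct placements yields 6 geometric isomers: PPh3 cis, CH3CN trans; PPh3 trans, CH3CN trans; PPh3 cis, CH3CN cis (3 arrangements, 2 chiral); PPh3 trans, CH3CN cis.
Of these, 2 lack any improper symmetry element and so occur as enantiomeric pairs, giving 6 + 2 = 8 stereoisomers in total.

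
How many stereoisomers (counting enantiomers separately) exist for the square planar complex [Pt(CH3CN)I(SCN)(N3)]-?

There are 3 geometric isomers: (CH3CN/N3 trans, I/SCN trans); (CH3CN/SCN trans, I/N3 trans); (CH3CN/I trans, N3/SCN trans).
Each arrangement has an internal mirror plane or centre of symmetry, so none is chiral.

3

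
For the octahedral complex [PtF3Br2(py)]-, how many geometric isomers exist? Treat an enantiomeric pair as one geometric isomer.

In an octahedral complex each vertex has one trans partner and four cis neighbours.
Systematic placement gives 3 geometric isomers: F mer, Br trans; F fac, Br cis; F mer, Br cis.

3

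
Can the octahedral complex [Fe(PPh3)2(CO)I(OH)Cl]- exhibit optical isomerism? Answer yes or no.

yes

In an octahedral complex each vertex has one trans partner and four cis neighbours.
Placing the ligands in turn and identifying arrangements related by rotation or reflection leaves 9 distinct geometric isomers.
Of these, 6 lack any improper symmetry element and so occur as enantiomeric pairs, giving 9 + 6 = 15 stereoisomers in total.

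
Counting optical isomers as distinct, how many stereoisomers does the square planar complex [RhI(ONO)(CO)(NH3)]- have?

A square has two trans pairs of vertices; adjacent vertices are cis.
Systematic placement gives 3 geometric isomers: (CO/NH3 trans, I/ONO trans); (CO/ONO trans, I/NH3 trans); (CO/I trans, NH3/ONO trans).
Each arrangement has an internal mirror plane or centre of symmetry, so none is chiral.

3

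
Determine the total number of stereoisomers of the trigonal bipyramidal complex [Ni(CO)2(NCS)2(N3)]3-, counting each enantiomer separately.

Systematic enumeration (placing each ligand type in turn and discarding arrangements equivalent by rotation or reflection) gives 5 geometric isomers.
One of these lacks any improper symmetry element and so occurs as an enantiomeric pair, giving 5 + 1 = 6 stereoisomers in total.

6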